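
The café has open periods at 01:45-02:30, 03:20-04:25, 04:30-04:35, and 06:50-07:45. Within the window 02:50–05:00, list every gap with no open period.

02:50–03:20, 04:25–04:30, 04:35–05:00

The merged coverage is 01:45–02:30, 03:20–04:25, 04:30–04:35, 06:50–07:45.
Uncovered inside 02:50–05:00: 02:50–03:20, 04:25–04:30, 04:35–05:00.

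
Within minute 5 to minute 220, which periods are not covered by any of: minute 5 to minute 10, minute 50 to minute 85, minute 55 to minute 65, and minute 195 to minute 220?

The merged coverage is minute 5 to minute 10, minute 50 to minute 85, minute 195 to minute 220.
Uncovered inside minute 5 to minute 220: minute 10 to minute 50, minute 85 to minute 195.

minute 10 to minute 50, minute 85 to minute 195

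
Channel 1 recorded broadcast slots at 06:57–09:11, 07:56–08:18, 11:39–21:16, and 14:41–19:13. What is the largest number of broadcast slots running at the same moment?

At 07:56, 2 of the intervals are simultaneously active.
No point has more.

2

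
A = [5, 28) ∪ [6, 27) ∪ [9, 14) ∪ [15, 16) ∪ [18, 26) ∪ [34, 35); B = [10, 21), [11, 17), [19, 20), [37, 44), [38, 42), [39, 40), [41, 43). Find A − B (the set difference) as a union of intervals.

[5, 10) ∪ [21, 28) ∪ [34, 35)

Merge the first list: [5, 28), [34, 35).
Merge the second list: [10, 21), [37, 44).
[5, 28) minus B → [5, 10), [21, 28).
[34, 35): no B overlap → unchanged.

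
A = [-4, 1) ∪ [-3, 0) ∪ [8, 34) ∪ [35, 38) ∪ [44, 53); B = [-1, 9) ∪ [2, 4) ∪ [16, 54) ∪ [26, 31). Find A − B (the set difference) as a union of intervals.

Merge the first list: [-4, 1), [8, 34), [35, 38), [44, 53).
Merge the second list: [-1, 9), [16, 54).
[-4, 1) \ B = [-4, -1).
[8, 34) \ B = [9, 16).
[35, 38): entirely removed.
[44, 53): entirely removed.

[-4, -1) ∪ [9, 16)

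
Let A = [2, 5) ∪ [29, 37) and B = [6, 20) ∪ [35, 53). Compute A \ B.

[2, 5): no B overlap → unchanged.
[29, 37) minus B → [29, 35).

[2, 5) ∪ [29, 35)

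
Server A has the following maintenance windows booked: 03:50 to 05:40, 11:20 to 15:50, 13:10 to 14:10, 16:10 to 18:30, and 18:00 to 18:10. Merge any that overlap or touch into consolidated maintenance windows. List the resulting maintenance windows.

11:20–15:50 is disjoint → start new block.
13:10–14:10 overlaps/touches 11:20–15:50 → extend to 11:20–15:50.
16:10–18:30 is disjoint → start new block.
18:00–18:10 overlaps/touches 16:10–18:30 → extend to 16:10–18:30.

03:50–05:40, 11:20–15:50, 16:10–18:30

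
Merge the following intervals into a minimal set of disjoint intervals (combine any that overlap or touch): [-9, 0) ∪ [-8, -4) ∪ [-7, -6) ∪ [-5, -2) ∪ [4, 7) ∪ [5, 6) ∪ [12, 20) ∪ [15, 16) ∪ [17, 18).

[-9, 0) ∪ [4, 7) ∪ [12, 20)

[-8, -4) overlaps/touches [-9, 0) → extend to [-9, 0).
[-7, -6) overlaps/touches [-9, 0) → extend to [-9, 0).
[-5, -2) overlaps/touches [-9, 0) → extend to [-9, 0).
[4, 7) is disjoint → start new block.
[5, 6) overlaps/touches [4, 7) → extend to [4, 7).
[12, 20) is disjoint → start new block.
[15, 16) overlaps/touches [12, 20) → extend to [12, 20).
[17, 18) overlaps/touches [12, 20) → extend to [12, 20).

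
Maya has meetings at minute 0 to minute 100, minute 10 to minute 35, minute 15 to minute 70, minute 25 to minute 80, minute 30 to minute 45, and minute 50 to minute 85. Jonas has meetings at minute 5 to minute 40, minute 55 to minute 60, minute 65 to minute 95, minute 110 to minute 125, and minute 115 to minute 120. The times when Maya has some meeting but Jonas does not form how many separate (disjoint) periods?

A, merged: minute 0 to minute 100.
B, merged: minute 5 to minute 40, minute 55 to minute 60, minute 65 to minute 95, minute 110 to minute 125.
A \ B = minute 0 to minute 5, minute 40 to minute 55, minute 60 to minute 65, minute 95 to minute 100.
That is 4 disjoint pieces.

4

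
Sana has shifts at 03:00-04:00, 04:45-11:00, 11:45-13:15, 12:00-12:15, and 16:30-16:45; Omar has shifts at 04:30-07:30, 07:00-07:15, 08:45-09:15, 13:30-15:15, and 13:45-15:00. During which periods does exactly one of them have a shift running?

03:00–04:00, 04:30–04:45, 07:30–08:45, 09:15–11:00, 11:45–13:15, 13:30–15:15, 16:30–16:45

A, merged: 03:00–04:00, 04:45–11:00, 11:45–13:15, 16:30–16:45.
B, merged: 04:30–07:30, 08:45–09:15, 13:30–15:15.
A but not B: 03:00–04:00, 07:30–08:45, 09:15–11:00, 11:45–13:15, 16:30–16:45.
B but not A: 04:30–04:45, 13:30–15:15.
Combining gives A △ B.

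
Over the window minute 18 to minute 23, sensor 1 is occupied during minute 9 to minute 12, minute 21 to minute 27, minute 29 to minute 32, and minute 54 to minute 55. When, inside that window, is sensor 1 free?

Covered (merged): minute 9 to minute 12, minute 21 to minute 27, minute 29 to minute 32, minute 54 to minute 55.
Uncovered inside minute 18 to minute 23: minute 18 to minute 21.

minute 18 to minute 21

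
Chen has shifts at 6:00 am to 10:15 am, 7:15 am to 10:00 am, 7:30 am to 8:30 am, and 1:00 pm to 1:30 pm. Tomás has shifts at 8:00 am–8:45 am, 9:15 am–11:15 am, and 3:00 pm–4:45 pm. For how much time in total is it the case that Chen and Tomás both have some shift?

1 h 45 min

First set merges to 6:00 am–10:15 am, 1:00 pm–1:30 pm.
A ∩ B = 8:00 am–8:45 am, 9:15 am–10:15 am.
Total: 45 min + 1 h = 1 h 45 min.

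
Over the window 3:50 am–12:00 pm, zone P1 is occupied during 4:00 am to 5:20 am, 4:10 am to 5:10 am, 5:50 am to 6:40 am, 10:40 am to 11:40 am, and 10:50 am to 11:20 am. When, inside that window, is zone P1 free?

3:50 am–4:00 am, 5:20 am–5:50 am, 6:40 am–10:40 am, 11:40 am–12:00 pm

After merging, the occupied span is 4:00 am–5:20 am, 5:50 am–6:40 am, 10:40 am–11:40 am.
Complement within 3:50 am–12:00 pm: 3:50 am–4:00 am, 5:20 am–5:50 am, 6:40 am–10:40 am, 11:40 am–12:00 pm.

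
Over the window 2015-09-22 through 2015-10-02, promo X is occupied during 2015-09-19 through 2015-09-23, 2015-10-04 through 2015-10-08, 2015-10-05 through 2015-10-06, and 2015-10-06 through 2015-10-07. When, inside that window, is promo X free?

2015-09-24 through 2015-10-02

Covered (merged): 2015-09-19 through 2015-09-23, 2015-10-04 through 2015-10-08.
Complement within 2015-09-22 through 2015-10-02: 2015-09-24 through 2015-10-02.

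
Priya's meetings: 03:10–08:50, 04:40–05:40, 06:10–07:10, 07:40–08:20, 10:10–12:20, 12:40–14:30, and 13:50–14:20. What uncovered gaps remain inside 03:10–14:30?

After merging, the occupied span is 03:10-08:50, 10:10-12:20, 12:40-14:30.
Gaps within 03:10-14:30: 08:50-10:10, 12:20-12:40.

08:50-10:10, 12:20-12:40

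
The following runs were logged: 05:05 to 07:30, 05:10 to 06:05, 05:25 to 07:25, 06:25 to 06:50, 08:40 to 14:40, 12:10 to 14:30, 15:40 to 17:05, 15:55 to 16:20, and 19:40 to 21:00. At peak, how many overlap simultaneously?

3

Walk the sorted start/end points keeping a running depth.
The depth first hits 3 at 05:25.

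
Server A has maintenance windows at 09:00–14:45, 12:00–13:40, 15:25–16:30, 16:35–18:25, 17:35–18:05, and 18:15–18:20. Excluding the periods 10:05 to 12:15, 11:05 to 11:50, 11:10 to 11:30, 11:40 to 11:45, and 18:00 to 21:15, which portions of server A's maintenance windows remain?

09:00-10:05, 12:15-14:45, 15:25-16:30, 16:35-18:00

A, merged: 09:00-14:45, 15:25-16:30, 16:35-18:25.
B, merged: 10:05-12:15, 18:00-21:15.
09:00-14:45 with B removed leaves 09:00-10:05, 12:15-14:45.
15:25-16:30 is untouched.
16:35-18:25 with B removed leaves 16:35-18:00.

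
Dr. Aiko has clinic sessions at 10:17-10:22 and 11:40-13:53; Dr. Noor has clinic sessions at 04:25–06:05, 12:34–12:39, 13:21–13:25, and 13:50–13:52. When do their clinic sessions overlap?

10:17–10:22: no overlap with the second set.
11:40–13:53 meets the second set on 12:34–12:39, 13:21–13:25, 13:50–13:52.

12:34–12:39, 13:21–13:25, 13:50–13:52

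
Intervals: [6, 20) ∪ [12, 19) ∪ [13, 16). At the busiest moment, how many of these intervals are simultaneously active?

3

Walk the sorted start/end points keeping a running depth.
The depth first hits 3 at 13.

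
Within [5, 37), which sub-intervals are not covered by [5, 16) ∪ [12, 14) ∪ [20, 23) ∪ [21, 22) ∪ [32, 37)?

The merged coverage is [5, 16), [20, 23), [32, 37).
Gaps within [5, 37): [16, 20), [23, 32).

[16, 20) ∪ [23, 32)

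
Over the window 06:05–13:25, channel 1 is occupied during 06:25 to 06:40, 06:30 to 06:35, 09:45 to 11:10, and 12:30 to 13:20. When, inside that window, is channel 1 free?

After merging, the occupied span is 06:25-06:40, 09:45-11:10, 12:30-13:20.
Complement within 06:05-13:25: 06:05-06:25, 06:40-09:45, 11:10-12:30, 13:20-13:25.

06:05-06:25, 06:40-09:45, 11:10-12:30, 13:20-13:25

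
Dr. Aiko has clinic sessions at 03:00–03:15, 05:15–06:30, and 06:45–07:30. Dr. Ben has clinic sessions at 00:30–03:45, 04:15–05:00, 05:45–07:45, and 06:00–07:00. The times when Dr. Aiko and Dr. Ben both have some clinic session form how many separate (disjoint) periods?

3

Merge the second list: 00:30–03:45, 04:15–05:00, 05:45–07:45.
A ∩ B = 03:00–03:15, 05:45–06:30, 06:45–07:30.
That is 3 disjoint pieces.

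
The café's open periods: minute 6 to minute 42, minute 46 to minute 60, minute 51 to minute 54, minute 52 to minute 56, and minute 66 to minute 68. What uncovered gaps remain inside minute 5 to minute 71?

minute 5 to minute 6, minute 42 to minute 46, minute 60 to minute 66, minute 68 to minute 71

After merging, the occupied span is minute 6 to minute 42, minute 46 to minute 60, minute 66 to minute 68.
Complement within minute 5 to minute 71: minute 5 to minute 6, minute 42 to minute 46, minute 60 to minute 66, minute 68 to minute 71.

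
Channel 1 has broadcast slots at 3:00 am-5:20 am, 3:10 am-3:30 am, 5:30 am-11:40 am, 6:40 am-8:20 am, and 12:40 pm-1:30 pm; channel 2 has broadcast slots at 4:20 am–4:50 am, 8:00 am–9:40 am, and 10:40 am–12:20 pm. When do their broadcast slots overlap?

Merge the first list: 3:00 am-5:20 am, 5:30 am-11:40 am, 12:40 pm-1:30 pm.
3:00 am-5:20 am overlaps B on 4:20 am-4:50 am.
5:30 am-11:40 am overlaps B on 8:00 am-9:40 am, 10:40 am-11:40 am.
12:40 pm-1:30 pm falls entirely outside B.

4:20 am-4:50 am, 8:00 am-9:40 am, 10:40 am-11:40 am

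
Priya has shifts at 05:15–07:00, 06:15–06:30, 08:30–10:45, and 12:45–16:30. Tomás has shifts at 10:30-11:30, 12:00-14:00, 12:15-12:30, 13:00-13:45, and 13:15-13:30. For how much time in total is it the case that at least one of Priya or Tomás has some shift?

9 h 15 min

First set merges to 05:15–07:00, 08:30–10:45, 12:45–16:30.
Second set merges to 10:30–11:30, 12:00–14:00.
A ∪ B = 05:15–07:00, 08:30–11:30, 12:00–16:30.
Total: 1 h 45 min + 3 h + 4 h 30 min = 9 h 15 min.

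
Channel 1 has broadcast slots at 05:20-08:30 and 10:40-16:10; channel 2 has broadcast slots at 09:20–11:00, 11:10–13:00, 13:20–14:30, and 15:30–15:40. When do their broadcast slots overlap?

05:20-08:30 falls entirely outside B.
10:40-16:10 overlaps B on 10:40-11:00, 11:10-13:00, 13:20-14:30, 15:30-15:40.

10:40-11:00, 11:10-13:00, 13:20-14:30, 15:30-15:40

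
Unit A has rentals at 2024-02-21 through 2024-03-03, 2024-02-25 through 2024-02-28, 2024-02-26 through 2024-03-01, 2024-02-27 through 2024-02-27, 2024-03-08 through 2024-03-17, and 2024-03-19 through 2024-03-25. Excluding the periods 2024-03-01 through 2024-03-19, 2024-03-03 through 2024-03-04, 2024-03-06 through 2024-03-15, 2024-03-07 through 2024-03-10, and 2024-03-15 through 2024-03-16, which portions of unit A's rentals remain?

2024-02-21 through 2024-02-29, 2024-03-20 through 2024-03-25

First set merges to 2024-02-21 through 2024-03-03, 2024-03-08 through 2024-03-17, 2024-03-19 through 2024-03-25.
Second set merges to 2024-03-01 through 2024-03-19.
2024-02-21 through 2024-03-03 minus B → 2024-02-21 through 2024-02-29.
2024-03-08 through 2024-03-17: fully covered by B → removed.
2024-03-19 through 2024-03-25 minus B → 2024-03-20 through 2024-03-25.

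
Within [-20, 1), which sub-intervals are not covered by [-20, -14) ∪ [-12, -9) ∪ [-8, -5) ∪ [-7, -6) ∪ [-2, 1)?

[-14, -12) ∪ [-9, -8) ∪ [-5, -2)

The merged coverage is [-20, -14), [-12, -9), [-8, -5), [-2, 1).
Uncovered inside [-20, 1): [-14, -12), [-9, -8), [-5, -2).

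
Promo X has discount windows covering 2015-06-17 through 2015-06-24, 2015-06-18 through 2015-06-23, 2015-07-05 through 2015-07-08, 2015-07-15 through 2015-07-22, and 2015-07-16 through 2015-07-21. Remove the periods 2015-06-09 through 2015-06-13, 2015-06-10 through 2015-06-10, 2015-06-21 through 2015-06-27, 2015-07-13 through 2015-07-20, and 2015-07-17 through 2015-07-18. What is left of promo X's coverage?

2015-06-17 through 2015-06-20, 2015-07-05 through 2015-07-08, 2015-07-21 through 2015-07-22

Merge the first list: 2015-06-17 through 2015-06-24, 2015-07-05 through 2015-07-08, 2015-07-15 through 2015-07-22.
Merge the second list: 2015-06-09 through 2015-06-13, 2015-06-21 through 2015-06-27, 2015-07-13 through 2015-07-20.
2015-06-17 through 2015-06-24 minus B → 2015-06-17 through 2015-06-20.
2015-07-05 through 2015-07-08: no B overlap → unchanged.
2015-07-15 through 2015-07-22 minus B → 2015-07-21 through 2015-07-22.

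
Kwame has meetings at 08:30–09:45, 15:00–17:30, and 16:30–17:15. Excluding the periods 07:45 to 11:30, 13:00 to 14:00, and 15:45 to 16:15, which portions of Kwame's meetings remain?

A, merged: 08:30–09:45, 15:00–17:30.
08:30–09:45 lies entirely inside B → drops out.
15:00–17:30 with B removed leaves 15:00–15:45, 16:15–17:30.

15:00–15:45, 16:15–17:30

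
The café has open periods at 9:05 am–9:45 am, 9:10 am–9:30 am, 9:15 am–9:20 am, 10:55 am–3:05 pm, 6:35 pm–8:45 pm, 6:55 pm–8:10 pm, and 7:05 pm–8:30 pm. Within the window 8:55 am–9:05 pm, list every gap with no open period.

The merged coverage is 9:05 am–9:45 am, 10:55 am–3:05 pm, 6:35 pm–8:45 pm.
Gaps within 8:55 am–9:05 pm: 8:55 am–9:05 am, 9:45 am–10:55 am, 3:05 pm–6:35 pm, 8:45 pm–9:05 pm.

8:55 am–9:05 am, 9:45 am–10:55 am, 3:05 pm–6:35 pm, 8:45 pm–9:05 pm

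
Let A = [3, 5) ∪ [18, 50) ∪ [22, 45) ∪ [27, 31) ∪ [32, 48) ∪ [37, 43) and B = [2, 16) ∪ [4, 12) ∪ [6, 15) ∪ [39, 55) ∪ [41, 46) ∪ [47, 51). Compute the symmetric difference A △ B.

Merge the first list: [3, 5), [18, 50).
Merge the second list: [2, 16), [39, 55).
Only in the first: [18, 39).
Only in the second: [2, 3), [5, 16), [50, 55).
Together these are the periods covered by exactly one.

[2, 3) ∪ [5, 16) ∪ [18, 39) ∪ [50, 55)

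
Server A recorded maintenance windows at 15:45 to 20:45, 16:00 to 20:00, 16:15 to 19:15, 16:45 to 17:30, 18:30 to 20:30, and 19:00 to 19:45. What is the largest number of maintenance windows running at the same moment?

Sweep endpoints in order; track running count of active intervals.
Peak of 5 reached at 19:00.

5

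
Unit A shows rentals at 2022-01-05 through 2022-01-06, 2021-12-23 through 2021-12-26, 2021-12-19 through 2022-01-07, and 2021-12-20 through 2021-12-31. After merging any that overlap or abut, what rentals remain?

2021-12-19 through 2022-01-07

Sort by start: 2021-12-19 through 2022-01-07, 2021-12-20 through 2021-12-31, 2021-12-23 through 2021-12-26, 2022-01-05 through 2022-01-06.
2021-12-20 through 2021-12-31 overlaps/touches 2021-12-19 through 2022-01-07 → extend to 2021-12-19 through 2022-01-07.
2021-12-23 through 2021-12-26 overlaps/touches 2021-12-19 through 2022-01-07 → extend to 2021-12-19 through 2022-01-07.
2022-01-05 through 2022-01-06 overlaps/touches 2021-12-19 through 2022-01-07 → extend to 2021-12-19 through 2022-01-07.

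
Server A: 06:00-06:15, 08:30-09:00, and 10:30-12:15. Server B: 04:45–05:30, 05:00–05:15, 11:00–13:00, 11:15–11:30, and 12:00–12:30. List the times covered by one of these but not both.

Merge the second list: 04:45–05:30, 11:00–13:00.
A but not B: 06:00–06:15, 08:30–09:00, 10:30–11:00.
B but not A: 04:45–05:30, 12:15–13:00.
Combining gives A △ B.

04:45–05:30, 06:00–06:15, 08:30–09:00, 10:30–11:00, 12:15–13:00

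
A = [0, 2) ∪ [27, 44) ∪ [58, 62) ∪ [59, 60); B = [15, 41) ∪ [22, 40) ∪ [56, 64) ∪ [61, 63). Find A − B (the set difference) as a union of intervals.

A, merged: [0, 2), [27, 44), [58, 62).
B, merged: [15, 41), [56, 64).
[0, 2): nothing removed.
[27, 44) \ B = [41, 44).
[58, 62): entirely removed.

[0, 2) ∪ [41, 44)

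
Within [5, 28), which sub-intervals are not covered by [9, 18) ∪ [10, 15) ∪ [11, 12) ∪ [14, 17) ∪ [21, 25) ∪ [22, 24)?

After merging, the occupied span is [9, 18), [21, 25).
Uncovered inside [5, 28): [5, 9), [18, 21), [25, 28).

[5, 9) ∪ [18, 21) ∪ [25, 28)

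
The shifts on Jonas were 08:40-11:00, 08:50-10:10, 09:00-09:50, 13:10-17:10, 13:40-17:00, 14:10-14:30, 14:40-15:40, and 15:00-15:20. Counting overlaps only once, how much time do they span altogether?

Merged: 08:40–11:00, 13:10–17:10.
Lengths: 2 h 20 min + 4 h = 6 h 20 min.

6 h 20 min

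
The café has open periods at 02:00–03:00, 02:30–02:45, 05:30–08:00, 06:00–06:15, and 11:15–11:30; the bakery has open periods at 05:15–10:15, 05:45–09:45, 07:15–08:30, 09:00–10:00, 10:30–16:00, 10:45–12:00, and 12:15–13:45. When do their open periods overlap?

05:30–08:00, 11:15–11:30

A, merged: 02:00–03:00, 05:30–08:00, 11:15–11:30.
B, merged: 05:15–10:15, 10:30–16:00.
02:00–03:00 meets no B interval.
05:30–08:00 ∩ B → 05:30–08:00.
11:15–11:30 ∩ B → 11:15–11:30.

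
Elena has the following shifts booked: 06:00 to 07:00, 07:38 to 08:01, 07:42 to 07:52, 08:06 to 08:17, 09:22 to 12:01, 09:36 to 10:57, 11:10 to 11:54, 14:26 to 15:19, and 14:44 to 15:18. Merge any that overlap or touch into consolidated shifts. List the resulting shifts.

07:38–08:01 is disjoint → start new block.
07:42–07:52 overlaps/touches 07:38–08:01 → extend to 07:38–08:01.
08:06–08:17 is disjoint → start new block.
09:22–12:01 is disjoint → start new block.
09:36–10:57 overlaps/touches 09:22–12:01 → extend to 09:22–12:01.
11:10–11:54 overlaps/touches 09:22–12:01 → extend to 09:22–12:01.
14:26–15:19 is disjoint → start new block.
14:44–15:18 overlaps/touches 14:26–15:19 → extend to 14:26–15:19.

06:00–07:00, 07:38–08:01, 08:06–08:17, 09:22–12:01, 14:26–15:19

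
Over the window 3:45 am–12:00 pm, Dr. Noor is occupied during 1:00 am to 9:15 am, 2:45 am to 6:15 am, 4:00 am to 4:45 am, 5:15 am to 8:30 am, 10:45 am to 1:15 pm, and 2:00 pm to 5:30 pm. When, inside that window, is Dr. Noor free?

9:15 am-10:45 am

After merging, the occupied span is 1:00 am-9:15 am, 10:45 am-1:15 pm, 2:00 pm-5:30 pm.
Complement within 3:45 am-12:00 pm: 9:15 am-10:45 am.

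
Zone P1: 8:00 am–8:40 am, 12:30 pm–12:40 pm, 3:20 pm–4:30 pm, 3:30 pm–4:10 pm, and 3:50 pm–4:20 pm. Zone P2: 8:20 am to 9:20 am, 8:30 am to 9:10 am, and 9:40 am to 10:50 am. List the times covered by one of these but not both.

First set merges to 8:00 am–8:40 am, 12:30 pm–12:40 pm, 3:20 pm–4:30 pm.
Second set merges to 8:20 am–9:20 am, 9:40 am–10:50 am.
A \ B = 8:00 am–8:20 am, 12:30 pm–12:40 pm, 3:20 pm–4:30 pm.
B \ A = 8:40 am–9:20 am, 9:40 am–10:50 am.
Union of the two gives the symmetric difference.

8:00 am–8:20 am, 8:40 am–9:20 am, 9:40 am–10:50 am, 12:30 pm–12:40 pm, 3:20 pm–4:30 pm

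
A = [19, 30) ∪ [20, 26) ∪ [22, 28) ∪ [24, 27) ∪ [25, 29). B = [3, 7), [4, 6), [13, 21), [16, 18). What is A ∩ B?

A, merged: [19, 30).
B, merged: [3, 7), [13, 21).
[19, 30) ∩ B → [19, 21).

[19, 21)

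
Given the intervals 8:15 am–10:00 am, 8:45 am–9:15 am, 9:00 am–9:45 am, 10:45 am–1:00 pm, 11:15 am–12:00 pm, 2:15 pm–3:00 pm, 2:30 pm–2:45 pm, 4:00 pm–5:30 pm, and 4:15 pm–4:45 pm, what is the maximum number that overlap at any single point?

Walk the sorted start/end points keeping a running depth.
The depth first hits 3 at 9:00 am.

3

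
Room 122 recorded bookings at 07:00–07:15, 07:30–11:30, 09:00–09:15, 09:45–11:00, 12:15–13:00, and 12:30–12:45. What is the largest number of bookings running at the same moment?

Walk the sorted start/end points keeping a running depth.
The depth first hits 2 at 09:00.

2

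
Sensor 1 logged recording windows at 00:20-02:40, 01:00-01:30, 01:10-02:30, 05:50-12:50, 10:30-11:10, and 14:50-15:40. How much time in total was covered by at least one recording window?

10 h 10 min

Merged: 00:20–02:40, 05:50–12:50, 14:50–15:40.
Lengths: 2 h 20 min + 7 h + 50 min = 10 h 10 min.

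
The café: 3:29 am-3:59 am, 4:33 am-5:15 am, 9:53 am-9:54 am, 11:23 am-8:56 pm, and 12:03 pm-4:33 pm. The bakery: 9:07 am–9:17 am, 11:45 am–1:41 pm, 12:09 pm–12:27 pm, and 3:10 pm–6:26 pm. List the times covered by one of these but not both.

A, merged: 3:29 am-3:59 am, 4:33 am-5:15 am, 9:53 am-9:54 am, 11:23 am-8:56 pm.
B, merged: 9:07 am-9:17 am, 11:45 am-1:41 pm, 3:10 pm-6:26 pm.
A but not B: 3:29 am-3:59 am, 4:33 am-5:15 am, 9:53 am-9:54 am, 11:23 am-11:45 am, 1:41 pm-3:10 pm, 6:26 pm-8:56 pm.
B but not A: 9:07 am-9:17 am.
Combining gives A △ B.

3:29 am-3:59 am, 4:33 am-5:15 am, 9:07 am-9:17 am, 9:53 am-9:54 am, 11:23 am-11:45 am, 1:41 pm-3:10 pm, 6:26 pm-8:56 pm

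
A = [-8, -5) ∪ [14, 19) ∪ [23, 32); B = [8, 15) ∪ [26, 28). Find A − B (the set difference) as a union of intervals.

[-8, -5) is untouched.
[14, 19) with B removed leaves [15, 19).
[23, 32) with B removed leaves [23, 26), [28, 32).

[-8, -5) ∪ [15, 19) ∪ [23, 26) ∪ [28, 32)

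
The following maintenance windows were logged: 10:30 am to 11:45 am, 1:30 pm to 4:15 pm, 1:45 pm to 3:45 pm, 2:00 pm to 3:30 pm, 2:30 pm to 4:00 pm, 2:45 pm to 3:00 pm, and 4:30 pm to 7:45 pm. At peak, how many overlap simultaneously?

At 2:45 pm, 5 of the intervals are simultaneously active.
No point has more.

5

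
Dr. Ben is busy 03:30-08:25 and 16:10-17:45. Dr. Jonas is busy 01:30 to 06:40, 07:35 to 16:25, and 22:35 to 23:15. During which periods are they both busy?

03:30-08:25 overlaps B on 03:30-06:40, 07:35-08:25.
16:10-17:45 overlaps B on 16:10-16:25.

03:30-06:40, 07:35-08:25, 16:10-16:25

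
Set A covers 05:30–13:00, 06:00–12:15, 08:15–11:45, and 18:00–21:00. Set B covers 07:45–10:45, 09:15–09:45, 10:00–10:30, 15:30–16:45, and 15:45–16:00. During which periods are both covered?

07:45–10:45

Merge the first list: 05:30–13:00, 18:00–21:00.
Merge the second list: 07:45–10:45, 15:30–16:45.
05:30–13:00 overlaps B on 07:45–10:45.
18:00–21:00 falls entirely outside B.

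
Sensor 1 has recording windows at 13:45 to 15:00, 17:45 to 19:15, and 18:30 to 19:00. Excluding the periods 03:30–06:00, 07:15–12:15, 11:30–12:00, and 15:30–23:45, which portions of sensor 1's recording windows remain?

13:45-15:00

First set merges to 13:45-15:00, 17:45-19:15.
Second set merges to 03:30-06:00, 07:15-12:15, 15:30-23:45.
13:45-15:00: no B overlap → unchanged.
17:45-19:15: fully covered by B → removed.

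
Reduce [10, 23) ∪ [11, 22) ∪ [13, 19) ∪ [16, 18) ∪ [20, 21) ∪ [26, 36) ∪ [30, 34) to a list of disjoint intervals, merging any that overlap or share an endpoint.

[11, 22) overlaps/touches [10, 23) → extend to [10, 23).
[13, 19) overlaps/touches [10, 23) → extend to [10, 23).
[16, 18) overlaps/touches [10, 23) → extend to [10, 23).
[20, 21) overlaps/touches [10, 23) → extend to [10, 23).
[26, 36) is disjoint → start new block.
[30, 34) overlaps/touches [26, 36) → extend to [26, 36).

[10, 23) ∪ [26, 36)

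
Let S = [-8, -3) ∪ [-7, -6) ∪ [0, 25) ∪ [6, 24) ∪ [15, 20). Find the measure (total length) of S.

30

Merged: [-8, -3), [0, 25).
Lengths: 5 + 25 = 30.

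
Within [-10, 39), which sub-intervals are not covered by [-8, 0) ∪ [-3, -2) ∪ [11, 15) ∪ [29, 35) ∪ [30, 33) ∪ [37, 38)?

After merging, the occupied span is [-8, 0), [11, 15), [29, 35), [37, 38).
Gaps within [-10, 39): [-10, -8), [0, 11), [15, 29), [35, 37), [38, 39).

[-10, -8) ∪ [0, 11) ∪ [15, 29) ∪ [35, 37) ∪ [38, 39)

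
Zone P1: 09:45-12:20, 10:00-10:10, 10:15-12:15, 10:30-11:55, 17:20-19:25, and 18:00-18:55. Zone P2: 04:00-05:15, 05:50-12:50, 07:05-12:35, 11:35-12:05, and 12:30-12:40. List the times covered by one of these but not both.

First set merges to 09:45–12:20, 17:20–19:25.
Second set merges to 04:00–05:15, 05:50–12:50.
Only in the first: 17:20–19:25.
Only in the second: 04:00–05:15, 05:50–09:45, 12:20–12:50.
Together these are the periods covered by exactly one.

04:00–05:15, 05:50–09:45, 12:20–12:50, 17:20–19:25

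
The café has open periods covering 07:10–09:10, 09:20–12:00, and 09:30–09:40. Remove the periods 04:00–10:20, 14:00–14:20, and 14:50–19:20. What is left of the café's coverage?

Merge the first list: 07:10-09:10, 09:20-12:00.
07:10-09:10: fully covered by B → removed.
09:20-12:00 minus B → 10:20-12:00.

10:20-12:00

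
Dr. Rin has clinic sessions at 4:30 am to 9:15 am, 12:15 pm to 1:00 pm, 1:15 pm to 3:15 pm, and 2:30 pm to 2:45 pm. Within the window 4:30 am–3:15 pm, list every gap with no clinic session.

After merging, the occupied span is 4:30 am–9:15 am, 12:15 pm–1:00 pm, 1:15 pm–3:15 pm.
Complement within 4:30 am–3:15 pm: 9:15 am–12:15 pm, 1:00 pm–1:15 pm.

9:15 am–12:15 pm, 1:00 pm–1:15 pm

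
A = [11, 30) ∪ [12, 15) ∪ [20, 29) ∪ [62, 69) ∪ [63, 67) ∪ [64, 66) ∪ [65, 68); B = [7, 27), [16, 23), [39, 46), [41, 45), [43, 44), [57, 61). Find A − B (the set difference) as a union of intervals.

[27, 30) ∪ [62, 69)

A, merged: [11, 30), [62, 69).
B, merged: [7, 27), [39, 46), [57, 61).
[11, 30) \ B = [27, 30).
[62, 69): nothing removed.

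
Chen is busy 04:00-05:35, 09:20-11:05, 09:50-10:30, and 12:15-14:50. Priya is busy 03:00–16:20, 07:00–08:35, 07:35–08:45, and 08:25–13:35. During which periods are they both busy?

04:00–05:35, 09:20–11:05, 12:15–14:50

Merge the first list: 04:00–05:35, 09:20–11:05, 12:15–14:50.
Merge the second list: 03:00–16:20.
04:00–05:35 meets the second set on 04:00–05:35.
09:20–11:05 meets the second set on 09:20–11:05.
12:15–14:50 meets the second set on 12:15–14:50.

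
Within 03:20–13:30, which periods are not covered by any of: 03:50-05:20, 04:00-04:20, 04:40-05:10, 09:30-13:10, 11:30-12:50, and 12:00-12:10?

After merging, the occupied span is 03:50–05:20, 09:30–13:10.
Complement within 03:20–13:30: 03:20–03:50, 05:20–09:30, 13:10–13:30.

03:20–03:50, 05:20–09:30, 13:10–13:30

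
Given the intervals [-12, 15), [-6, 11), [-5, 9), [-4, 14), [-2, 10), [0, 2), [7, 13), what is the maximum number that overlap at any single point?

6

Walk the sorted start/end points keeping a running depth.
The depth first hits 6 at 0.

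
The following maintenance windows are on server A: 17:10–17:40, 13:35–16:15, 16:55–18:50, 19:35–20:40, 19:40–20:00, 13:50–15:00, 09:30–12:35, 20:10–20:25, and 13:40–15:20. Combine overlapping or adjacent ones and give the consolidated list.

Sort by start: 09:30-12:35, 13:35-16:15, 13:40-15:20, 13:50-15:00, 16:55-18:50, 17:10-17:40, 19:35-20:40, 19:40-20:00, 20:10-20:25.
13:35-16:15 is disjoint → start new block.
13:40-15:20 overlaps/touches 13:35-16:15 → extend to 13:35-16:15.
13:50-15:00 overlaps/touches 13:35-16:15 → extend to 13:35-16:15.
16:55-18:50 is disjoint → start new block.
17:10-17:40 overlaps/touches 16:55-18:50 → extend to 16:55-18:50.
19:35-20:40 is disjoint → start new block.
19:40-20:00 overlaps/touches 19:35-20:40 → extend to 19:35-20:40.
20:10-20:25 overlaps/touches 19:35-20:40 → extend to 19:35-20:40.

09:30-12:35, 13:35-16:15, 16:55-18:50, 19:35-20:40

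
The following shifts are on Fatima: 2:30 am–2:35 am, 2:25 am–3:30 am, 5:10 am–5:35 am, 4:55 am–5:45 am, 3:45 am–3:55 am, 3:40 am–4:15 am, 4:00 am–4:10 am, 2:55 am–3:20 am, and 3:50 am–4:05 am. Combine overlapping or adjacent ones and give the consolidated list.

2:25 am-3:30 am, 3:40 am-4:15 am, 4:55 am-5:45 am

Sort by start: 2:25 am-3:30 am, 2:30 am-2:35 am, 2:55 am-3:20 am, 3:40 am-4:15 am, 3:45 am-3:55 am, 3:50 am-4:05 am, 4:00 am-4:10 am, 4:55 am-5:45 am, 5:10 am-5:35 am.
2:30 am-2:35 am overlaps/touches 2:25 am-3:30 am → extend to 2:25 am-3:30 am.
2:55 am-3:20 am overlaps/touches 2:25 am-3:30 am → extend to 2:25 am-3:30 am.
3:40 am-4:15 am is disjoint → start new block.
3:45 am-3:55 am overlaps/touches 3:40 am-4:15 am → extend to 3:40 am-4:15 am.
3:50 am-4:05 am overlaps/touches 3:40 am-4:15 am → extend to 3:40 am-4:15 am.
4:00 am-4:10 am overlaps/touches 3:40 am-4:15 am → extend to 3:40 am-4:15 am.
4:55 am-5:45 am is disjoint → start new block.
5:10 am-5:35 am overlaps/touches 4:55 am-5:45 am → extend to 4:55 am-5:45 am.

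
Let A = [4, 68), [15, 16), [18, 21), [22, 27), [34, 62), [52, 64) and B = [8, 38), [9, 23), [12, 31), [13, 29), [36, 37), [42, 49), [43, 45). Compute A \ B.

[4, 8) ∪ [38, 42) ∪ [49, 68)

First set merges to [4, 68).
Second set merges to [8, 38), [42, 49).
[4, 68) with B removed leaves [4, 8), [38, 42), [49, 68).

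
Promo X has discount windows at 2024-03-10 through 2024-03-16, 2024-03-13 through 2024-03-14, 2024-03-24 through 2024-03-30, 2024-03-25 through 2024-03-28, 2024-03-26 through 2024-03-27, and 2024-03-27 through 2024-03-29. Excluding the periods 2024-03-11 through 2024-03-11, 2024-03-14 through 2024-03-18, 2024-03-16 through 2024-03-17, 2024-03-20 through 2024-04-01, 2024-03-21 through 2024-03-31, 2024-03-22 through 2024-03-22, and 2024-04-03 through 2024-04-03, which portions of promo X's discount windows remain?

Merge the first list: 2024-03-10 through 2024-03-16, 2024-03-24 through 2024-03-30.
Merge the second list: 2024-03-11 through 2024-03-11, 2024-03-14 through 2024-03-18, 2024-03-20 through 2024-04-01, 2024-04-03 through 2024-04-03.
2024-03-10 through 2024-03-16 minus B → 2024-03-10 through 2024-03-10, 2024-03-12 through 2024-03-13.
2024-03-24 through 2024-03-30: fully covered by B → removed.

2024-03-10 through 2024-03-10, 2024-03-12 through 2024-03-13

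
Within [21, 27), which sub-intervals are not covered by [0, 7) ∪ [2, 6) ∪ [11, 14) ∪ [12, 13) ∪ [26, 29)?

The merged coverage is [0, 7), [11, 14), [26, 29).
Uncovered inside [21, 27): [21, 26).

[21, 26)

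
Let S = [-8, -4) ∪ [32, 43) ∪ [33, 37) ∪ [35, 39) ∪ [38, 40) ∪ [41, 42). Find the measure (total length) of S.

15

Merged: [-8, -4), [32, 43).
Lengths: 4 + 11 = 15.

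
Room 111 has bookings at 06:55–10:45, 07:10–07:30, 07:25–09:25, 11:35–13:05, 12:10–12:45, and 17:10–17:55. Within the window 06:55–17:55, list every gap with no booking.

10:45-11:35, 13:05-17:10

After merging, the occupied span is 06:55-10:45, 11:35-13:05, 17:10-17:55.
Gaps within 06:55-17:55: 10:45-11:35, 13:05-17:10.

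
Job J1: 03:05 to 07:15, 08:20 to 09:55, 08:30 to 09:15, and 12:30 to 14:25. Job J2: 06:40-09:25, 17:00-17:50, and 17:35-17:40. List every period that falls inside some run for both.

06:40-07:15, 08:20-09:25

Merge the first list: 03:05-07:15, 08:20-09:55, 12:30-14:25.
Merge the second list: 06:40-09:25, 17:00-17:50.
03:05-07:15 ∩ B → 06:40-07:15.
08:20-09:55 ∩ B → 08:20-09:25.
12:30-14:25 meets no B interval.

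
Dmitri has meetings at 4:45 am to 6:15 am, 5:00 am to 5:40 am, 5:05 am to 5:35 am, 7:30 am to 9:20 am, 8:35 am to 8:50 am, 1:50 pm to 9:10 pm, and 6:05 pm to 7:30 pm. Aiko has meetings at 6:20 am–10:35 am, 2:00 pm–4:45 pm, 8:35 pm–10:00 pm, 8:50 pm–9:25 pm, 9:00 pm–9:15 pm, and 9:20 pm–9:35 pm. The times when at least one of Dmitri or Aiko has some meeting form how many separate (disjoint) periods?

First set merges to 4:45 am–6:15 am, 7:30 am–9:20 am, 1:50 pm–9:10 pm.
Second set merges to 6:20 am–10:35 am, 2:00 pm–4:45 pm, 8:35 pm–10:00 pm.
A ∪ B = 4:45 am–6:15 am, 6:20 am–10:35 am, 1:50 pm–10:00 pm.
That is 3 disjoint pieces.

3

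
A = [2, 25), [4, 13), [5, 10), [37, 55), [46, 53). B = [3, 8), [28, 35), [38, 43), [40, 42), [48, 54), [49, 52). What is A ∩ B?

Merge the first list: [2, 25), [37, 55).
Merge the second list: [3, 8), [28, 35), [38, 43), [48, 54).
[2, 25) meets the second set on [3, 8).
[37, 55) meets the second set on [38, 43), [48, 54).

[3, 8) ∪ [38, 43) ∪ [48, 54)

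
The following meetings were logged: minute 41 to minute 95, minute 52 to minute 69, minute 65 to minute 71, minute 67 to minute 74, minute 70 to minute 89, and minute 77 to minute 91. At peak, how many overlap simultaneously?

4

At minute 67, 4 of the intervals are simultaneously active.
No point has more.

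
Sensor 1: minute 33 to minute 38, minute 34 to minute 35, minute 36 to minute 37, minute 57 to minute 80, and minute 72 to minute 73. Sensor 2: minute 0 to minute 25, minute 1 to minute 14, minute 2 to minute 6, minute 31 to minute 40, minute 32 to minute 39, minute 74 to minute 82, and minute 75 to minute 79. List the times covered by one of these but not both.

A, merged: minute 33 to minute 38, minute 57 to minute 80.
B, merged: minute 0 to minute 25, minute 31 to minute 40, minute 74 to minute 82.
A \ B = minute 57 to minute 74.
B \ A = minute 0 to minute 25, minute 31 to minute 33, minute 38 to minute 40, minute 80 to minute 82.
Union of the two gives the symmetric difference.

minute 0 to minute 25, minute 31 to minute 33, minute 38 to minute 40, minute 57 to minute 74, minute 80 to minute 82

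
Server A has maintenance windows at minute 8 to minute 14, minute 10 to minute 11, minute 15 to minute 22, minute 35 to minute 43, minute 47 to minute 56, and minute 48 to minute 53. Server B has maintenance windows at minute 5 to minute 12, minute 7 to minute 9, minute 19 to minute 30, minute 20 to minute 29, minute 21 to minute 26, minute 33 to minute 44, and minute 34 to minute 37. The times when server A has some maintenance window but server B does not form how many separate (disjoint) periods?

3

A, merged: minute 8 to minute 14, minute 15 to minute 22, minute 35 to minute 43, minute 47 to minute 56.
B, merged: minute 5 to minute 12, minute 19 to minute 30, minute 33 to minute 44.
A \ B = minute 12 to minute 14, minute 15 to minute 19, minute 47 to minute 56.
That is 3 disjoint pieces.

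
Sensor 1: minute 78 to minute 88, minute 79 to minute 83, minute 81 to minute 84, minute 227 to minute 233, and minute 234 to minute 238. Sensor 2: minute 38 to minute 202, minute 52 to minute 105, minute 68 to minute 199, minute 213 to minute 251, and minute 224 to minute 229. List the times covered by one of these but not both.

minute 38 to minute 78, minute 88 to minute 202, minute 213 to minute 227, minute 233 to minute 234, minute 238 to minute 251

A, merged: minute 78 to minute 88, minute 227 to minute 233, minute 234 to minute 238.
B, merged: minute 38 to minute 202, minute 213 to minute 251.
Only in the first: none.
Only in the second: minute 38 to minute 78, minute 88 to minute 202, minute 213 to minute 227, minute 233 to minute 234, minute 238 to minute 251.
Together these are the periods covered by exactly one.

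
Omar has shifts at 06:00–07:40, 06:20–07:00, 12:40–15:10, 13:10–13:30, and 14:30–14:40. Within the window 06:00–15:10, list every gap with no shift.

After merging, the occupied span is 06:00-07:40, 12:40-15:10.
Complement within 06:00-15:10: 07:40-12:40.

07:40-12:40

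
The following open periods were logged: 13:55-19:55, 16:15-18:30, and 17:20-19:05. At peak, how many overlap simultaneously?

3

Sweep endpoints in order; track running count of active intervals.
Peak of 3 reached at 17:20.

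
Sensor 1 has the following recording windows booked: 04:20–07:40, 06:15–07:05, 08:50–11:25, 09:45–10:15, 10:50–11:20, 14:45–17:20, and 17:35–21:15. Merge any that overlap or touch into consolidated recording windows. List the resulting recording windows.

06:15–07:05 overlaps/touches 04:20–07:40 → extend to 04:20–07:40.
08:50–11:25 is disjoint → start new block.
09:45–10:15 overlaps/touches 08:50–11:25 → extend to 08:50–11:25.
10:50–11:20 overlaps/touches 08:50–11:25 → extend to 08:50–11:25.
14:45–17:20 is disjoint → start new block.
17:35–21:15 is disjoint → start new block.

04:20–07:40, 08:50–11:25, 14:45–17:20, 17:35–21:15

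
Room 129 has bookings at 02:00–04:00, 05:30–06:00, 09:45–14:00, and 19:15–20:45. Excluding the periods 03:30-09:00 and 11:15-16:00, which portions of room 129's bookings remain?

02:00-04:00 minus B → 02:00-03:30.
05:30-06:00: fully covered by B → removed.
09:45-14:00 minus B → 09:45-11:15.
19:15-20:45: no B overlap → unchanged.

02:00-03:30, 09:45-11:15, 19:15-20:45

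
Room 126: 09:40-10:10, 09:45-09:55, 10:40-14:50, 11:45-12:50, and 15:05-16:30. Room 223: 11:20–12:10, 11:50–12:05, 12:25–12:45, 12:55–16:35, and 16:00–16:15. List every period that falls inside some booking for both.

A, merged: 09:40-10:10, 10:40-14:50, 15:05-16:30.
B, merged: 11:20-12:10, 12:25-12:45, 12:55-16:35.
09:40-10:10: no overlap with the second set.
10:40-14:50 meets the second set on 11:20-12:10, 12:25-12:45, 12:55-14:50.
15:05-16:30 meets the second set on 15:05-16:30.

11:20-12:10, 12:25-12:45, 12:55-14:50, 15:05-16:30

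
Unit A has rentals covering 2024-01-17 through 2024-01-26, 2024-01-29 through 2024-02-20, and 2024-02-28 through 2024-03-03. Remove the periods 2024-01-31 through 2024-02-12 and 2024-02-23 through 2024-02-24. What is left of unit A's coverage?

2024-01-17 through 2024-01-26, 2024-01-29 through 2024-01-30, 2024-02-13 through 2024-02-20, 2024-02-28 through 2024-03-03

2024-01-17 through 2024-01-26 is untouched.
2024-01-29 through 2024-02-20 with B removed leaves 2024-01-29 through 2024-01-30, 2024-02-13 through 2024-02-20.
2024-02-28 through 2024-03-03 is untouched.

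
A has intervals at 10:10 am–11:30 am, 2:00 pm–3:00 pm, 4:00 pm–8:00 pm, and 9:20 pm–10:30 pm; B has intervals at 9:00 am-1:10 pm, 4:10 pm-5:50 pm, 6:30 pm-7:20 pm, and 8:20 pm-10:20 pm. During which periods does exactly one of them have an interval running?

9:00 am-10:10 am, 11:30 am-1:10 pm, 2:00 pm-3:00 pm, 4:00 pm-4:10 pm, 5:50 pm-6:30 pm, 7:20 pm-8:00 pm, 8:20 pm-9:20 pm, 10:20 pm-10:30 pm

A \ B = 2:00 pm-3:00 pm, 4:00 pm-4:10 pm, 5:50 pm-6:30 pm, 7:20 pm-8:00 pm, 10:20 pm-10:30 pm.
B \ A = 9:00 am-10:10 am, 11:30 am-1:10 pm, 8:20 pm-9:20 pm.
Union of the two gives the symmetric difference.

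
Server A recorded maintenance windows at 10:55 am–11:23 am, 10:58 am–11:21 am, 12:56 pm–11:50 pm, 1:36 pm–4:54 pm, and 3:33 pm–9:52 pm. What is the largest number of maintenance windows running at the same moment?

At 3:33 pm, 3 of the intervals are simultaneously active.
No point has more.

3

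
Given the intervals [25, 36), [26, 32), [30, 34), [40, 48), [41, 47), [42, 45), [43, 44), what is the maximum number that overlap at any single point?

4

Walk the sorted start/end points keeping a running depth.
The depth first hits 4 at 43.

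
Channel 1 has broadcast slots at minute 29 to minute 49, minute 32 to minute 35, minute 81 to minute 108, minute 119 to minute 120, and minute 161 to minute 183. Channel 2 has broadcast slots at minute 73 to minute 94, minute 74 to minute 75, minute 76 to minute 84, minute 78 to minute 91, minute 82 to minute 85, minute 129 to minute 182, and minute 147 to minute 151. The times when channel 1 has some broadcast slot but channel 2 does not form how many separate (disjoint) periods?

4

A, merged: minute 29 to minute 49, minute 81 to minute 108, minute 119 to minute 120, minute 161 to minute 183.
B, merged: minute 73 to minute 94, minute 129 to minute 182.
A \ B = minute 29 to minute 49, minute 94 to minute 108, minute 119 to minute 120, minute 182 to minute 183.
That is 4 disjoint pieces.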